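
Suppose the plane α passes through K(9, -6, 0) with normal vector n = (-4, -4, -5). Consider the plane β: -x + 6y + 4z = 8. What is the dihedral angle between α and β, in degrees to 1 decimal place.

43.3

α: n·r = n·K gives -4x - 4y - 5z = -12.
cos θ = |n₁·n₂| / (|n₁||n₂|) = |-40| / (√57 · √53).
θ = arccos(0.72775) ≈ 43.3°.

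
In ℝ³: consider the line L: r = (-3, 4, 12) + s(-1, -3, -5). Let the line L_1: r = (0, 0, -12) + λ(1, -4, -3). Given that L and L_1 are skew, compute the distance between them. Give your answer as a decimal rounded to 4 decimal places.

11.0479

Common perpendicular direction n = (-1, -3, -5) × (1, -4, -3) = (-11, -8, 7).
With w = (0, 0, -12) − (-3, 4, 12) = (3, -4, -24), w · n = -169.
Distance = |w · n| / |n| = |-169| / √234 ≈ 11.0479.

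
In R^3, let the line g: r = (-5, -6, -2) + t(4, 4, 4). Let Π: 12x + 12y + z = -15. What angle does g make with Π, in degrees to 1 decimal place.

sin θ = |n·v| / (|n||v|) = |100| / (√289 · √48) = 0.84904.
θ ≈ 58.1°.

58.1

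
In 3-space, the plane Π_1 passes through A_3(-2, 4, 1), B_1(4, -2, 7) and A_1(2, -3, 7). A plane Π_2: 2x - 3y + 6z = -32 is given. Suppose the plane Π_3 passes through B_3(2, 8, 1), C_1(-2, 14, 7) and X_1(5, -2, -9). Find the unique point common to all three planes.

(-4, 6, -1)

A_3B_1 = (6, -6, 6), A_3A_1 = (4, -7, 6); a normal to Π_1 is A_3B_1 × A_3A_1 = (6, -12, -18).
Using A_3: Π_1 has equation 6x - 12y - 18z = -78.
B_3C_1 = (-4, 6, 6), B_3X_1 = (3, -10, -10); a normal to Π_3 is B_3C_1 × B_3X_1 = (0, -22, 22).
Using B_3: Π_3 has equation -22y + 22z = -154.
Solving the 3×3 linear system 6x - 12y - 18z = -78, 2x - 3y + 6z = -32, -22y + 22z = -154 (e.g. by elimination or Cramer's rule, determinant = 1716) gives (-4, 6, -1).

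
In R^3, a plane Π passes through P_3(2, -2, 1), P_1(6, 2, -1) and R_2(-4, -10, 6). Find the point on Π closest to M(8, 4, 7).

(10, 0, 3)

P_3P_1 = (4, 4, -2), P_3R_2 = (-6, -8, 5); a normal to Π is P_3P_1 × P_3R_2 = (4, -8, -8).
Using P_3: Π has equation 4x - 8y - 8z = 16.
Foot = M − λn with λ = (n·M − d)/|n|² = (-56 − 16)/144 = -1/2.
Foot = (8, 4, 7) − (-1/2)·(4, -8, -8) = (10, 0, 3).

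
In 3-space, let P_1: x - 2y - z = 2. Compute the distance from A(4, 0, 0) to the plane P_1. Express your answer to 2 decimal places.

0.82

n·A − d = (1)·(4) + (-2)·(0) + (-1)·(0) − 2 = 2; |n| = √6.
Distance = |2| / √6 = 2/√6 ≈ 0.82.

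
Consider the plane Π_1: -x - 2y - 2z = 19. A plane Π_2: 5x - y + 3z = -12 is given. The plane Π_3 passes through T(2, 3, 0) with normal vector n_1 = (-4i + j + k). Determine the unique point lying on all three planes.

(-1, -5, -4)

Π_3: n_1·r = n_1·T gives -4x + y + z = -5.
Solving the 3×3 linear system -x - 2y - 2z = 19, 5x - y + 3z = -12, -4x + y + z = -5 (e.g. by elimination or Cramer's rule, determinant = 36) gives (-1, -5, -4).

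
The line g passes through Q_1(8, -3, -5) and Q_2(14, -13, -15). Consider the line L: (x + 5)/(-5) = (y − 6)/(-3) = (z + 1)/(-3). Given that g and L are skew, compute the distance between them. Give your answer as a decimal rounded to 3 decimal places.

A direction vector for g is Q_2 − Q_1 = (6, -10, -10).
L has direction (-5, -3, -3) through (-5, 6, -1).
Common perpendicular direction n = (6, -10, -10) × (-5, -3, -3) = (0, 68, -68).
With w = (-5, 6, -1) − (8, -3, -5) = (-13, 9, 4), w · n = 340.
Distance = |w · n| / |n| = |340| / √9248 ≈ 3.536.

3.536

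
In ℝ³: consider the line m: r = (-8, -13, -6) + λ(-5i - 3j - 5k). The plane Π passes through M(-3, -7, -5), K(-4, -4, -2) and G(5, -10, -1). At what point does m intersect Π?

MK = (-1, 3, 3), MG = (8, -3, 4); a normal to Π is MK × MG = (21, 28, -21).
Using M: Π has equation 21x + 28y - 21z = -154.
Substitute r = (-8, -13, -6) + t(-5, -3, -5) into the plane: -406 + (-84)t = -154, so t = -3.
Intersection: (-8, -13, -6) + (-3)·(-5, -3, -5) = (7, -4, 9).

(7, -4, 9)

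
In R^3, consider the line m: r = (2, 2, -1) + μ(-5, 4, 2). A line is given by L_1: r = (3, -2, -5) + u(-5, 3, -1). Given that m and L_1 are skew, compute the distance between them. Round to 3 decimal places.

1.604

Common perpendicular direction n = (-5, 4, 2) × (-5, 3, -1) = (-10, -15, 5).
With w = (3, -2, -5) − (2, 2, -1) = (1, -4, -4), w · n = 30.
Distance = |w · n| / |n| = |30| / √350 ≈ 1.604.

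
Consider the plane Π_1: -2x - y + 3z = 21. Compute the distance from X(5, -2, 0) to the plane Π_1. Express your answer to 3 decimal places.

7.751

n·X − d = (-2)·(5) + (-1)·(-2) + (3)·(0) − 21 = -29; |n| = √14.
Distance = |-29| / √14 = 29/√14 ≈ 7.751.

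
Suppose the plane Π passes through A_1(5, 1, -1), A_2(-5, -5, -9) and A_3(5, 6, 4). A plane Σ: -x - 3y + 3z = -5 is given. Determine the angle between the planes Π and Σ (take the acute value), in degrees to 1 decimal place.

5.2

A_1A_2 = (-10, -6, -8), A_1A_3 = (0, 5, 5); a normal to Π is A_1A_2 × A_1A_3 = (10, 50, -50).
Using A_1: Π has equation 10x + 50y - 50z = 150.
cos θ = |n₁·n₂| / (|n₁||n₂|) = |-310| / (√5100 · √19).
θ = arccos(0.99586) ≈ 5.2°.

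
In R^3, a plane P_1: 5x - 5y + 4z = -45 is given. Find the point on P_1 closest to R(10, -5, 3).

(0, 5, -5)

Foot = R − λn with λ = (n·R − d)/|n|² = (87 − (-45))/66 = 2.
Foot = (10, -5, 3) − 2·(5, -5, 4) = (0, 5, -5).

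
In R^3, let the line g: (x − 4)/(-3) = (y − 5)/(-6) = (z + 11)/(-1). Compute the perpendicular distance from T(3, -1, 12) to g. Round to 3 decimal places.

g has direction (-3, -6, -1) through (4, 5, -11).
Taking (4, 5, -11) on g with direction v = (-3, -6, -1): w = T − (4, 5, -11) = (-1, -6, 23), and w × v = (144, -70, -12).
Distance = |w × v| / |v| = √25780 / √46 ≈ 23.674.

23.674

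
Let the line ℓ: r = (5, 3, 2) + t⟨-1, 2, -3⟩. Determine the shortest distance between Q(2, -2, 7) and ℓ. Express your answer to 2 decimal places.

4.94

Taking (5, 3, 2) on ℓ with direction v = (-1, 2, -3): w = Q − (5, 3, 2) = (-3, -5, 5), and w × v = (5, -14, -11).
Distance = |w × v| / |v| = √342 / √14 ≈ 4.94.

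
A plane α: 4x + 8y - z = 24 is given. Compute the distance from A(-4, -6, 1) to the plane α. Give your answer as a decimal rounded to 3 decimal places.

9.889

n·A − d = (4)·(-4) + (8)·(-6) + (-1)·(1) − 24 = -89; |n| = √81.
Distance = |-89| / √81 = 89/√81 ≈ 9.889.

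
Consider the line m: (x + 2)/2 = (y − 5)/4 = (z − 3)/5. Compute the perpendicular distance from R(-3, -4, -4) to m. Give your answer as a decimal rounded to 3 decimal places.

3.547

m has direction (2, 4, 5) through (-2, 5, 3).
Taking (-2, 5, 3) on m with direction v = (2, 4, 5): w = R − (-2, 5, 3) = (-1, -9, -7), and w × v = (-17, -9, 14).
Distance = |w × v| / |v| = √566 / √45 ≈ 3.547.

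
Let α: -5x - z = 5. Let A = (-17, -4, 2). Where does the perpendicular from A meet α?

Foot = A − λn with λ = (n·A − d)/|n|² = (83 − 5)/26 = 3.
Foot = (-17, -4, 2) − 3·(-5, 0, -1) = (-2, -4, 5).

(-2, -4, 5)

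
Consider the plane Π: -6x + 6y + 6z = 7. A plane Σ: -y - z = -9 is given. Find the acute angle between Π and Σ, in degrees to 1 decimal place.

35.3

cos θ = |n₁·n₂| / (|n₁||n₂|) = |-12| / (√108 · √2).
θ = arccos(0.81650) ≈ 35.3°.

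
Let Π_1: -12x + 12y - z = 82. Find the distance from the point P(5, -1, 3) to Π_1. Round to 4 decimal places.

n·P − d = (-12)·(5) + (12)·(-1) + (-1)·(3) − 82 = -157; |n| = √289.
Distance = |-157| / √289 = 157/√289 ≈ 9.2353.

9.2353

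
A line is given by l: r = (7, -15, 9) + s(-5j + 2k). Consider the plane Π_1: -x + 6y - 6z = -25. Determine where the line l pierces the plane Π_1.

Substitute r = (7, -15, 9) + t(0, -5, 2) into the plane: -151 + (-42)t = -25, so t = -3.
Intersection: (7, -15, 9) + (-3)·(0, -5, 2) = (7, 0, 3).

(7, 0, 3)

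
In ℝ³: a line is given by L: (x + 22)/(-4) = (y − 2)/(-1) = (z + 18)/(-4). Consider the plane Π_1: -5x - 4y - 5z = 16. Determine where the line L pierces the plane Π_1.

L has direction (-4, -1, -4) through (-22, 2, -18).
Substitute r = (-22, 2, -18) + t(-4, -1, -4) into the plane: 192 + 44t = 16, so t = -4.
Intersection: (-22, 2, -18) + (-4)·(-4, -1, -4) = (-6, 6, -2).

(-6, 6, -2)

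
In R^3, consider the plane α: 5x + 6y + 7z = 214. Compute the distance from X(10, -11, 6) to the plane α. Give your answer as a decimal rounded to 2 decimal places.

17.93

n·X − d = (5)·(10) + (6)·(-11) + (7)·(6) − 214 = -188; |n| = √110.
Distance = |-188| / √110 = 188/√110 ≈ 17.93.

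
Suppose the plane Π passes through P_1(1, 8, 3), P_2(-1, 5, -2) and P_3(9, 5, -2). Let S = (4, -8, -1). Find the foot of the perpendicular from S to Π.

(4, 2, -7)

P_1P_2 = (-2, -3, -5), P_1P_3 = (8, -3, -5); a normal to Π is P_1P_2 × P_1P_3 = (0, -50, 30).
Using P_1: Π has equation -50y + 30z = -310.
Foot = S − λn with λ = (n·S − d)/|n|² = (370 − (-310))/3400 = 1/5.
Foot = (4, -8, -1) − (1/5)·(0, -50, 30) = (4, 2, -7).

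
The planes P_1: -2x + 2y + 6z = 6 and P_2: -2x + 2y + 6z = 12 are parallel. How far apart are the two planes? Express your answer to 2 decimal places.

Same normal n = (-2, 2, 6) with |n| = √44; distance = |6 − 12| / |n| = 6/√44 ≈ 0.90.

0.90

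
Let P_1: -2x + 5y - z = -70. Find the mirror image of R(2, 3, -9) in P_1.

(14, -27, -3)

λ = (n·R − d)/|n|² = (20 − (-70))/30 = 3.
Reflection = R − 2λn = (2, 3, -9) − 6·(-2, 5, -1) = (14, -27, -3).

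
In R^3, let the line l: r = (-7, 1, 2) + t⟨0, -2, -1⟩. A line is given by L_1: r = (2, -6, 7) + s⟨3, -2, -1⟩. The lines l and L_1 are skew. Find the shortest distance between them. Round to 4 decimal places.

Common perpendicular direction n = (0, -2, -1) × (3, -2, -1) = (0, -3, 6).
With w = (2, -6, 7) − (-7, 1, 2) = (9, -7, 5), w · n = 51.
Distance = |w · n| / |n| = |51| / √45 ≈ 7.6026.

7.6026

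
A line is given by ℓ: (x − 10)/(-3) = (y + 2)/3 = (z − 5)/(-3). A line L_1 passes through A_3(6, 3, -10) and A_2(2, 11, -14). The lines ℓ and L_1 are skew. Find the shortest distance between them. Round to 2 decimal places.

ℓ has direction (-3, 3, -3) through (10, -2, 5).
A direction vector for L_1 is A_2 − A_3 = (-4, 8, -4).
Common perpendicular direction n = (-3, 3, -3) × (-4, 8, -4) = (12, 0, -12).
With w = (6, 3, -10) − (10, -2, 5) = (-4, 5, -15), w · n = 132.
Distance = |w · n| / |n| = |132| / √288 ≈ 7.78.

7.78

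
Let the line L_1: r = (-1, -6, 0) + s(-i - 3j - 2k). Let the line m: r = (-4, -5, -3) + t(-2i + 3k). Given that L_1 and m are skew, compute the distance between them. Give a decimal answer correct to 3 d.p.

4.036

Common perpendicular direction n = (-1, -3, -2) × (-2, 0, 3) = (-9, 7, -6).
With w = (-4, -5, -3) − (-1, -6, 0) = (-3, 1, -3), w · n = 52.
Distance = |w · n| / |n| = |52| / √166 ≈ 4.036.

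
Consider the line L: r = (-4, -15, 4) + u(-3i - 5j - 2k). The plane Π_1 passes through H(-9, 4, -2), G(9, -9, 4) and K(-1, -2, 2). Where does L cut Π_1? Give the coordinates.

HG = (18, -13, 6), HK = (8, -6, 4); a normal to Π_1 is HG × HK = (-16, -24, -4).
Using H: Π_1 has equation -16x - 24y - 4z = 56.
Substitute r = (-4, -15, 4) + t(-3, -5, -2) into the plane: 408 + 176t = 56, so t = -2.
Intersection: (-4, -15, 4) + (-2)·(-3, -5, -2) = (2, -5, 8).

(2, -5, 8)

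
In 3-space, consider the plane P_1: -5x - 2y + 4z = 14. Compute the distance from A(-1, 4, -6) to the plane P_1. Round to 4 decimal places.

n·A − d = (-5)·(-1) + (-2)·(4) + (4)·(-6) − 14 = -41; |n| = √45.
Distance = |-41| / √45 = 41/√45 ≈ 6.1119.

6.1119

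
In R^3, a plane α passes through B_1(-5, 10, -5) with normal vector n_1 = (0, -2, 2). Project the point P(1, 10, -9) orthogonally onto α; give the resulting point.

(1, 8, -7)

α: n_1·r = n_1·B_1 gives -2y + 2z = -30.
Foot = P − λn with λ = (n·P − d)/|n|² = (-38 − (-30))/8 = -1.
Foot = (1, 10, -9) − (-1)·(0, -2, 2) = (1, 8, -7).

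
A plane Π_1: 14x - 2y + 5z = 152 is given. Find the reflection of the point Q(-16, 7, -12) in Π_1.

(40, -1, 8)

λ = (n·Q − d)/|n|² = (-298 − 152)/225 = -2.
Reflection = Q − 2λn = (-16, 7, -12) − (-4)·(14, -2, 5) = (40, -1, 8).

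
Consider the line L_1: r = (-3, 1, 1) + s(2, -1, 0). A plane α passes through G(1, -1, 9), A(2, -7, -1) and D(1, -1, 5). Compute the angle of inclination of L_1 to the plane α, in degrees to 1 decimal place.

GA = (1, -6, -10), GD = (0, 0, -4); a normal to α is GA × GD = (24, 4, 0).
Using G: α has equation 24x + 4y = 20.
sin θ = |n·v| / (|n||v|) = |44| / (√592 · √5) = 0.80874.
θ ≈ 54.0°.

54.0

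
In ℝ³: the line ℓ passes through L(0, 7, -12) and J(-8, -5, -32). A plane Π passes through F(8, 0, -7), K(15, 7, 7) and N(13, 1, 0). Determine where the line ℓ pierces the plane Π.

(2, 10, -7)

A direction vector for ℓ is J − L = (-8, -12, -20).
FK = (7, 7, 14), FN = (5, 1, 7); a normal to Π is FK × FN = (35, 21, -28).
Using F: Π has equation 35x + 21y - 28z = 476.
Substitute r = (0, 7, -12) + t(-8, -12, -20) into the plane: 483 + 28t = 476, so t = -1/4.
Intersection: (0, 7, -12) + (-1/4)·(-8, -12, -20) = (2, 10, -7).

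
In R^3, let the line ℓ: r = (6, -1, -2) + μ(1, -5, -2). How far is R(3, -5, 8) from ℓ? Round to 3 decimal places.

11.167

Taking (6, -1, -2) on ℓ with direction v = (1, -5, -2): w = R − (6, -1, -2) = (-3, -4, 10), and w × v = (58, 4, 19).
Distance = |w × v| / |v| = √3741 / √30 ≈ 11.167.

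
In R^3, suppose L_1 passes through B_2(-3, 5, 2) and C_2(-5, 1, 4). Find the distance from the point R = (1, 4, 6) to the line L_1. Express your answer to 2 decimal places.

5.69

A direction vector for L_1 is C_2 − B_2 = (-2, -4, 2).
Taking (-3, 5, 2) on L_1 with direction v = (-2, -4, 2): w = R − (-3, 5, 2) = (4, -1, 4), and w × v = (14, -16, -18).
Distance = |w × v| / |v| = √776 / √24 ≈ 5.69.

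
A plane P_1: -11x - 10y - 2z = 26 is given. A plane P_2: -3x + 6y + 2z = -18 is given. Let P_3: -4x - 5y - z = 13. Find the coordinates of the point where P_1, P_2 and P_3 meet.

Solving the 3×3 linear system -11x - 10y - 2z = 26, -3x + 6y + 2z = -18, -4x - 5y - z = 13 (e.g. by elimination or Cramer's rule, determinant = -12) gives (0, -2, -3).

(0, -2, -3)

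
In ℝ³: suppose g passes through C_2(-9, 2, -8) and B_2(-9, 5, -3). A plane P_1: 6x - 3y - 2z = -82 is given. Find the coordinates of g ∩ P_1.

A direction vector for g is B_2 − C_2 = (0, 3, 5).
Substitute r = (-9, 2, -8) + t(0, 3, 5) into the plane: -44 + (-19)t = -82, so t = 2.
Intersection: (-9, 2, -8) + 2·(0, 3, 5) = (-9, 8, 2).

(-9, 8, 2)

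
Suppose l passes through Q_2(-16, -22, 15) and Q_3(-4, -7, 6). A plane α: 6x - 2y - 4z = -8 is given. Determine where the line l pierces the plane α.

(0, -2, 3)

A direction vector for l is Q_3 − Q_2 = (12, 15, -9).
Substitute r = (-16, -22, 15) + t(12, 15, -9) into the plane: -112 + 78t = -8, so t = 4/3.
Intersection: (-16, -22, 15) + (4/3)·(12, 15, -9) = (0, -2, 3).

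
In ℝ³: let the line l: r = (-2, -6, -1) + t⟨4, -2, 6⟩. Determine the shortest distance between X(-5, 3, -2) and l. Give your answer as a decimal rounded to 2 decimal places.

Taking (-2, -6, -1) on l with direction v = (4, -2, 6): w = X − (-2, -6, -1) = (-3, 9, -1), and w × v = (52, 14, -30).
Distance = |w × v| / |v| = √3800 / √56 ≈ 8.24.

8.24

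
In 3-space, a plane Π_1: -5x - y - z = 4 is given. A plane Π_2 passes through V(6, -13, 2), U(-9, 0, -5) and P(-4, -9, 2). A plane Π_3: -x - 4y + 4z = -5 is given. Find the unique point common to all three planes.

(1, -4, -5)

VU = (-15, 13, -7), VP = (-10, 4, 0); a normal to Π_2 is VU × VP = (28, 70, 70).
Using V: Π_2 has equation 28x + 70y + 70z = -602.
Solving the 3×3 linear system -5x - y - z = 4, 28x + 70y + 70z = -602, -x - 4y + 4z = -5 (e.g. by elimination or Cramer's rule, determinant = -2576) gives (1, -4, -5).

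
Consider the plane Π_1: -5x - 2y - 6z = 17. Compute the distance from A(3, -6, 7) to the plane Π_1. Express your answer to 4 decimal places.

7.6902

n·A − d = (-5)·(3) + (-2)·(-6) + (-6)·(7) − 17 = -62; |n| = √65.
Distance = |-62| / √65 = 62/√65 ≈ 7.6902.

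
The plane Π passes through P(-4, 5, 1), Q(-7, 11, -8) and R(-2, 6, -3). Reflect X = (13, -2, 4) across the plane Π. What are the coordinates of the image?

(11, -6, 2)

PQ = (-3, 6, -9), PR = (2, 1, -4); a normal to Π is PQ × PR = (-15, -30, -15).
Using P: Π has equation -15x - 30y - 15z = -105.
λ = (n·X − d)/|n|² = (-195 − (-105))/1350 = -1/15.
Reflection = X − 2λn = (13, -2, 4) − (-2/15)·(-15, -30, -15) = (11, -6, 2).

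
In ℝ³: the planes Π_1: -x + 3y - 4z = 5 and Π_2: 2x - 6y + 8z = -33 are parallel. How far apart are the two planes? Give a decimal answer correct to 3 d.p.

2.255

Rescale Π_2 by 1/(-2): -x + 3y - 4z = 33/2. Then distance = |5 − (33/2)| / √26 ≈ 2.255.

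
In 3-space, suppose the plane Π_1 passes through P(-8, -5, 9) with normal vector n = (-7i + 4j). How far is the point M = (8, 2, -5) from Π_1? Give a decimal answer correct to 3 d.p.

10.419

Π_1: n·r = n·P gives -7x + 4y = 36.
n·M − d = (-7)·(8) + (4)·(2) + (0)·(-5) − 36 = -84; |n| = √65.
Distance = |-84| / √65 = 84/√65 ≈ 10.419.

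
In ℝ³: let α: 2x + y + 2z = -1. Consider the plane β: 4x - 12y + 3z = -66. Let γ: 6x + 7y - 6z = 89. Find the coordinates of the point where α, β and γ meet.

(3, 5, -6)

Solving the 3×3 linear system 2x + y + 2z = -1, 4x - 12y + 3z = -66, 6x + 7y - 6z = 89 (e.g. by elimination or Cramer's rule, determinant = 344) gives (3, 5, -6).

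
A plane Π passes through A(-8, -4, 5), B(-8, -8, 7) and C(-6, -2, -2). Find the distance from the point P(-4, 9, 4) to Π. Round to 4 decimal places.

AB = (0, -4, 2), AC = (2, 2, -7); a normal to Π is AB × AC = (24, 4, 8).
Using A: Π has equation 24x + 4y + 8z = -168.
n·P − d = (24)·(-4) + (4)·(9) + (8)·(4) − (-168) = 140; |n| = √656.
Distance = |140| / √656 = 140/√656 ≈ 5.4661.

5.4661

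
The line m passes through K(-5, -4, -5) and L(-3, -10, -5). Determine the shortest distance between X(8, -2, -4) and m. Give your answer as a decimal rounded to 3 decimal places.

A direction vector for m is L − K = (2, -6, 0).
Taking (-5, -4, -5) on m with direction v = (2, -6, 0): w = X − (-5, -4, -5) = (13, 2, 1), and w × v = (6, 2, -82).
Distance = |w × v| / |v| = √6764 / √40 ≈ 13.004.

13.004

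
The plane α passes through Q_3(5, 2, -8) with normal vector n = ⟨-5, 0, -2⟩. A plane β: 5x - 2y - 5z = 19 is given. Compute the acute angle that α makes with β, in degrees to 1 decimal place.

67.7

α: n·r = n·Q_3 gives -5x - 2z = -9.
cos θ = |n₁·n₂| / (|n₁||n₂|) = |-15| / (√29 · √54).
θ = arccos(0.37905) ≈ 67.7°.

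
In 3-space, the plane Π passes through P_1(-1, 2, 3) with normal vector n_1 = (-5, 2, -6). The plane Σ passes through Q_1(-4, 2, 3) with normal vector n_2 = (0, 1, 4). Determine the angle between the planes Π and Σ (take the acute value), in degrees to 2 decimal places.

Π: n_1·r = n_1·P_1 gives -5x + 2y - 6z = -9.
Σ: n_2·r = n_2·Q_1 gives y + 4z = 14.
cos θ = |n₁·n₂| / (|n₁||n₂|) = |-22| / (√65 · √17).
θ = arccos(0.66182) ≈ 48.56°.

48.56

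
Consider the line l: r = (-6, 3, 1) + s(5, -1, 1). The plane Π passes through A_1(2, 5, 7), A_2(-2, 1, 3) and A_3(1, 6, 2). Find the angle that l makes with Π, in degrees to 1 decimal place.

A_1A_2 = (-4, -4, -4), A_1A_3 = (-1, 1, -5); a normal to Π is A_1A_2 × A_1A_3 = (24, -16, -8).
Using A_1: Π has equation 24x - 16y - 8z = -88.
sin θ = |n·v| / (|n||v|) = |128| / (√896 · √27) = 0.82295.
θ ≈ 55.4°.

55.4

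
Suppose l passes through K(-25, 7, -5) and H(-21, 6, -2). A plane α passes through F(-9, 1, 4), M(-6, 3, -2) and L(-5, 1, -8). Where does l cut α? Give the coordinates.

A direction vector for l is H − K = (4, -1, 3).
FM = (3, 2, -6), FL = (4, 0, -12); a normal to α is FM × FL = (-24, 12, -8).
Using F: α has equation -24x + 12y - 8z = 196.
Substitute r = (-25, 7, -5) + t(4, -1, 3) into the plane: 724 + (-132)t = 196, so t = 4.
Intersection: (-25, 7, -5) + 4·(4, -1, 3) = (-9, 3, 7).

(-9, 3, 7)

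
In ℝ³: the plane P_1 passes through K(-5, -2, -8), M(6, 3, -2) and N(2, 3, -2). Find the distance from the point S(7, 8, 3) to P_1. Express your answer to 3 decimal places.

0.640

KM = (11, 5, 6), KN = (7, 5, 6); a normal to P_1 is KM × KN = (0, -24, 20).
Using K: P_1 has equation -24y + 20z = -112.
n·S − d = (0)·(7) + (-24)·(8) + (20)·(3) − (-112) = -20; |n| = √976.
Distance = |-20| / √976 = 20/√976 ≈ 0.640.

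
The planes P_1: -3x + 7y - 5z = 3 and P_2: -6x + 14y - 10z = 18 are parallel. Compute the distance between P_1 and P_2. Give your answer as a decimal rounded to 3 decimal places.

Rescale P_2 by 1/2: -3x + 7y - 5z = 9. Then distance = |3 − 9| / √83 ≈ 0.659.

0.659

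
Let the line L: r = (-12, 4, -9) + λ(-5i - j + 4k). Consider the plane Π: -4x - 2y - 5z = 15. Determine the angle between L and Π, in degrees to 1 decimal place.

2.6

sin θ = |n·v| / (|n||v|) = |2| / (√45 · √42) = 0.04600.
θ ≈ 2.6°.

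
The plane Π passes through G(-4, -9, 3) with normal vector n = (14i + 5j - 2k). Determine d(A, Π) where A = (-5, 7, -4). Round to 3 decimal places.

5.333

Π: n·r = n·G gives 14x + 5y - 2z = -107.
n·A − d = (14)·(-5) + (5)·(7) + (-2)·(-4) − (-107) = 80; |n| = √225.
Distance = |80| / √225 = 80/√225 ≈ 5.333.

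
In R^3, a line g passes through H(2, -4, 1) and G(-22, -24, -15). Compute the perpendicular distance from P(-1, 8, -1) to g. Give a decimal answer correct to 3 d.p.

11.916

A direction vector for g is G − H = (-24, -20, -16).
Taking (2, -4, 1) on g with direction v = (-24, -20, -16): w = P − (2, -4, 1) = (-3, 12, -2), and w × v = (-232, 0, 348).
Distance = |w × v| / |v| = √174928 / √1232 ≈ 11.916.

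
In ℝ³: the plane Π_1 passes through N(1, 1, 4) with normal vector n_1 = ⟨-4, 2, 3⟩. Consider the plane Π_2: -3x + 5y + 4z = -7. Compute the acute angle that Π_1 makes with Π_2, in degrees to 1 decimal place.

Π_1: n_1·r = n_1·N gives -4x + 2y + 3z = 10.
cos θ = |n₁·n₂| / (|n₁||n₂|) = |34| / (√29 · √50).
θ = arccos(0.89288) ≈ 26.8°.

26.8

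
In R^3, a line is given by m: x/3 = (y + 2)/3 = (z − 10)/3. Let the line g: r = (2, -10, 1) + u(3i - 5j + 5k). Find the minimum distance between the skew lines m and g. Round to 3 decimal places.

8.332

m has direction (3, 3, 3) through (0, -2, 10).
Common perpendicular direction n = (3, 3, 3) × (3, -5, 5) = (30, -6, -24).
With w = (2, -10, 1) − (0, -2, 10) = (2, -8, -9), w · n = 324.
Distance = |w · n| / |n| = |324| / √1512 ≈ 8.332.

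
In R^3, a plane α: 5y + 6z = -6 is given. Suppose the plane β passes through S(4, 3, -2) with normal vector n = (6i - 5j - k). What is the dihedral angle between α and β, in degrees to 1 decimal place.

β: n·r = n·S gives 6x - 5y - z = 11.
cos θ = |n₁·n₂| / (|n₁||n₂|) = |-31| / (√61 · √62).
θ = arccos(0.50408) ≈ 59.7°.

59.7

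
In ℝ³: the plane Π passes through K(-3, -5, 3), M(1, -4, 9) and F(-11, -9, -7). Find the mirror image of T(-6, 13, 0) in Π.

(8, 5, -8)

KM = (4, 1, 6), KF = (-8, -4, -10); a normal to Π is KM × KF = (14, -8, -8).
Using K: Π has equation 14x - 8y - 8z = -26.
λ = (n·T − d)/|n|² = (-188 − (-26))/324 = -1/2.
Reflection = T − 2λn = (-6, 13, 0) − (-1)·(14, -8, -8) = (8, 5, -8).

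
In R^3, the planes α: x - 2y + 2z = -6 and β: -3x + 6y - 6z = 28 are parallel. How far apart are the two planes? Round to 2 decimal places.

Rescale β by 1/(-3): x - 2y + 2z = -28/3. Then distance = |-6 − (-28/3)| / √9 ≈ 1.11.

1.11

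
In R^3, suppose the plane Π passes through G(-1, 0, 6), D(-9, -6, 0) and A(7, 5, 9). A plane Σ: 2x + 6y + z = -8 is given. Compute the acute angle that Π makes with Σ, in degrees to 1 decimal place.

51.3

GD = (-8, -6, -6), GA = (8, 5, 3); a normal to Π is GD × GA = (12, -24, 8).
Using G: Π has equation 12x - 24y + 8z = 36.
cos θ = |n₁·n₂| / (|n₁||n₂|) = |-112| / (√784 · √41).
θ = arccos(0.62470) ≈ 51.3°.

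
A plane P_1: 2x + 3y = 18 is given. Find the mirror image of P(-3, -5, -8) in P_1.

λ = (n·P − d)/|n|² = (-21 − 18)/13 = -3.
Reflection = P − 2λn = (-3, -5, -8) − (-6)·(2, 3, 0) = (9, 13, -8).

(9, 13, -8)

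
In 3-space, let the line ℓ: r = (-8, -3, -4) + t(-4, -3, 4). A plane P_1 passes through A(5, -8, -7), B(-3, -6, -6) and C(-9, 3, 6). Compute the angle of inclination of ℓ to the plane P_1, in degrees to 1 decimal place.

54.6

AB = (-8, 2, 1), AC = (-14, 11, 13); a normal to P_1 is AB × AC = (15, 90, -60).
Using A: P_1 has equation 15x + 90y - 60z = -225.
sin θ = |n·v| / (|n||v|) = |-570| / (√11925 · √41) = 0.81518.
θ ≈ 54.6°.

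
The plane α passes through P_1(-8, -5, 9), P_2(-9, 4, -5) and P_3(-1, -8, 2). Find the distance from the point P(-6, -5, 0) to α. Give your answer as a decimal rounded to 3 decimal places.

2.060

P_1P_2 = (-1, 9, -14), P_1P_3 = (7, -3, -7); a normal to α is P_1P_2 × P_1P_3 = (-105, -105, -60).
Using P_1: α has equation -105x - 105y - 60z = 825.
n·P − d = (-105)·(-6) + (-105)·(-5) + (-60)·(0) − 825 = 330; |n| = √25650.
Distance = |330| / √25650 = 330/√25650 ≈ 2.060.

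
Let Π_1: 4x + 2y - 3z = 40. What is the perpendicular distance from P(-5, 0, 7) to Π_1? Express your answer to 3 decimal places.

15.041

n·P − d = (4)·(-5) + (2)·(0) + (-3)·(7) − 40 = -81; |n| = √29.
Distance = |-81| / √29 = 81/√29 ≈ 15.041.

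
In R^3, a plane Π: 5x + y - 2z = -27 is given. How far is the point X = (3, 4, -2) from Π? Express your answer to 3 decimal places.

9.129

n·X − d = (5)·(3) + (1)·(4) + (-2)·(-2) − (-27) = 50; |n| = √30.
Distance = |50| / √30 = 50/√30 ≈ 9.129.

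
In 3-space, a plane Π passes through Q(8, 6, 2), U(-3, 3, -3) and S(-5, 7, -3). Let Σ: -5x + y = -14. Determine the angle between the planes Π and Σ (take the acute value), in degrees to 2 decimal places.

QU = (-11, -3, -5), QS = (-13, 1, -5); a normal to Π is QU × QS = (20, 10, -50).
Using Q: Π has equation 20x + 10y - 50z = 120.
cos θ = |n₁·n₂| / (|n₁||n₂|) = |-90| / (√3000 · √26).
θ = arccos(0.32225) ≈ 71.20°.

71.20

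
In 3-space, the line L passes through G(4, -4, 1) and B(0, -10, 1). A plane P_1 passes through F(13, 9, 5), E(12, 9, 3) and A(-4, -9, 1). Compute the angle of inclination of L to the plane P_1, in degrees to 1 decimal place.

A direction vector for L is B − G = (-4, -6, 0).
FE = (-1, 0, -2), FA = (-17, -18, -4); a normal to P_1 is FE × FA = (-36, 30, 18).
Using F: P_1 has equation -36x + 30y + 18z = -108.
sin θ = |n·v| / (|n||v|) = |-36| / (√2520 · √52) = 0.09945.
θ ≈ 5.7°.

5.7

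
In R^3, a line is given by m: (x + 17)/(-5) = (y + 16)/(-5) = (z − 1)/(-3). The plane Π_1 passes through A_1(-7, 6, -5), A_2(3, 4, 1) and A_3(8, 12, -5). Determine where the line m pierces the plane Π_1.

m has direction (-5, -5, -3) through (-17, -16, 1).
A_1A_2 = (10, -2, 6), A_1A_3 = (15, 6, 0); a normal to Π_1 is A_1A_2 × A_1A_3 = (-36, 90, 90).
Using A_1: Π_1 has equation -36x + 90y + 90z = 342.
Substitute r = (-17, -16, 1) + t(-5, -5, -3) into the plane: -738 + (-540)t = 342, so t = -2.
Intersection: (-17, -16, 1) + (-2)·(-5, -5, -3) = (-7, -6, 7).

(-7, -6, 7)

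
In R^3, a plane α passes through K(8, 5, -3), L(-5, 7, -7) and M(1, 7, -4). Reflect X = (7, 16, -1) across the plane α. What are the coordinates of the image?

KL = (-13, 2, -4), KM = (-7, 2, -1); a normal to α is KL × KM = (6, 15, -12).
Using K: α has equation 6x + 15y - 12z = 159.
λ = (n·X − d)/|n|² = (294 − 159)/405 = 1/3.
Reflection = X − 2λn = (7, 16, -1) − (2/3)·(6, 15, -12) = (3, 6, 7).

(3, 6, 7)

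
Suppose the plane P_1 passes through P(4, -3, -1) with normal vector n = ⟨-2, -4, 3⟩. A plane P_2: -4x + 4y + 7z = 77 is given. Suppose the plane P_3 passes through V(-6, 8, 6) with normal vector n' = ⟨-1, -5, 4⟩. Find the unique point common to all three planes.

P_1: n·r = n·P gives -2x - 4y + 3z = 1.
P_3: n'·r = n'·V gives -x - 5y + 4z = -10.
Solving the 3×3 linear system -2x - 4y + 3z = 1, -4x + 4y + 7z = 77, -x - 5y + 4z = -10 (e.g. by elimination or Cramer's rule, determinant = -66) gives (-8, 6, 3).

(-8, 6, 3)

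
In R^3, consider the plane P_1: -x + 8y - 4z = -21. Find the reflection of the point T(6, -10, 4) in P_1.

λ = (n·T − d)/|n|² = (-102 − (-21))/81 = -1.
Reflection = T − 2λn = (6, -10, 4) − (-2)·(-1, 8, -4) = (4, 6, -4).

(4, 6, -4)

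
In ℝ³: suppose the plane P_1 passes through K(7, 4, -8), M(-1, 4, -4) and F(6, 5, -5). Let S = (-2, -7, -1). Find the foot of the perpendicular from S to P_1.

(-4, 3, -5)

KM = (-8, 0, 4), KF = (-1, 1, 3); a normal to P_1 is KM × KF = (-4, 20, -8).
Using K: P_1 has equation -4x + 20y - 8z = 116.
Foot = S − λn with λ = (n·S − d)/|n|² = (-124 − 116)/480 = -1/2.
Foot = (-2, -7, -1) − (-1/2)·(-4, 20, -8) = (-4, 3, -5).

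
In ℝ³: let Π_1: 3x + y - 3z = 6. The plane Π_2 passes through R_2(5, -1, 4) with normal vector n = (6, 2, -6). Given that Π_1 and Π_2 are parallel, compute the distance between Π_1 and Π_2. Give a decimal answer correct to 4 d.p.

0.9177

Π_2: n·r = n·R_2 gives 6x + 2y - 6z = 4.
Rescale Π_2 by 1/2: 3x + y - 3z = 2. Then distance = |6 − 2| / √19 ≈ 0.9177.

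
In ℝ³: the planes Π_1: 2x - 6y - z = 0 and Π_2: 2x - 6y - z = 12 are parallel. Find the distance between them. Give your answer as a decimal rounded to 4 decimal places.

1.8741

Same normal n = (2, -6, -1) with |n| = √41; distance = |0 − 12| / |n| = 12/√41 ≈ 1.8741.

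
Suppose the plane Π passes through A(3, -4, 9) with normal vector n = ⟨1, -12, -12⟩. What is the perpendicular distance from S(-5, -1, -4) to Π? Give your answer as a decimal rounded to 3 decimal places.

6.588

Π: n·r = n·A gives x - 12y - 12z = -57.
n·S − d = (1)·(-5) + (-12)·(-1) + (-12)·(-4) − (-57) = 112; |n| = √289.
Distance = |112| / √289 = 112/√289 ≈ 6.588.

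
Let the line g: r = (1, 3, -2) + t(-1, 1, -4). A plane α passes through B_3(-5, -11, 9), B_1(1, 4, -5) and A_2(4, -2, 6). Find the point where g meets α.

(0, 4, -6)

B_3B_1 = (6, 15, -14), B_3A_2 = (9, 9, -3); a normal to α is B_3B_1 × B_3A_2 = (81, -108, -81).
Using B_3: α has equation 81x - 108y - 81z = 54.
Substitute r = (1, 3, -2) + t(-1, 1, -4) into the plane: -81 + 135t = 54, so t = 1.
Intersection: (1, 3, -2) + 1·(-1, 1, -4) = (0, 4, -6).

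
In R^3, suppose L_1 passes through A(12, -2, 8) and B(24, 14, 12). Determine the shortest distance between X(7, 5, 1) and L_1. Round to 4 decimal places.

A direction vector for L_1 is B − A = (12, 16, 4).
Taking (12, -2, 8) on L_1 with direction v = (12, 16, 4): w = X − (12, -2, 8) = (-5, 7, -7), and w × v = (140, -64, -164).
Distance = |w × v| / |v| = √50592 / √416 ≈ 11.0279.

11.0279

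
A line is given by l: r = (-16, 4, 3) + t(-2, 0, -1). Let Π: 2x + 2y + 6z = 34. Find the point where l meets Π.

(-8, 4, 7)

Substitute r = (-16, 4, 3) + t(-2, 0, -1) into the plane: -6 + (-10)t = 34, so t = -4.
Intersection: (-16, 4, 3) + (-4)·(-2, 0, -1) = (-8, 4, 7).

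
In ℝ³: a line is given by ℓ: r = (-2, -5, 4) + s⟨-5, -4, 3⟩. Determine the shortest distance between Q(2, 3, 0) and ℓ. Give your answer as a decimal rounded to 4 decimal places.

3.7523

Taking (-2, -5, 4) on ℓ with direction v = (-5, -4, 3): w = Q − (-2, -5, 4) = (4, 8, -4), and w × v = (8, 8, 24).
Distance = |w × v| / |v| = √704 / √50 ≈ 3.7523.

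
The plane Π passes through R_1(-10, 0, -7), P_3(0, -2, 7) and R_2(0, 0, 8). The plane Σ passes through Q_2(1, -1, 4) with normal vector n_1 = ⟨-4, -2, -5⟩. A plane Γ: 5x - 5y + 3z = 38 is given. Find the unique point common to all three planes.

R_1P_3 = (10, -2, 14), R_1R_2 = (10, 0, 15); a normal to Π is R_1P_3 × R_1R_2 = (-30, -10, 20).
Using R_1: Π has equation -30x - 10y + 20z = 160.
Σ: n_1·r = n_1·Q_2 gives -4x - 2y - 5z = -22.
Solving the 3×3 linear system -30x - 10y + 20z = 160, -4x - 2y - 5z = -22, 5x - 5y + 3z = 38 (e.g. by elimination or Cramer's rule, determinant = 1660) gives (0, -4, 6).

(0, -4, 6)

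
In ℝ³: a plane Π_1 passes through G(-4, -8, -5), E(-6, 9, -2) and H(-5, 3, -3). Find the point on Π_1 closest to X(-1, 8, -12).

GE = (-2, 17, 3), GH = (-1, 11, 2); a normal to Π_1 is GE × GH = (1, 1, -5).
Using G: Π_1 has equation x + y - 5z = 13.
Foot = X − λn with λ = (n·X − d)/|n|² = (67 − 13)/27 = 2.
Foot = (-1, 8, -12) − 2·(1, 1, -5) = (-3, 6, -2).

(-3, 6, -2)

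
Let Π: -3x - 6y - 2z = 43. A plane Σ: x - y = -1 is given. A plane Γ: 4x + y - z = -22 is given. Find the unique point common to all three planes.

(-5, -4, -2)

Solving the 3×3 linear system -3x - 6y - 2z = 43, x - y = -1, 4x + y - z = -22 (e.g. by elimination or Cramer's rule, determinant = -19) gives (-5, -4, -2).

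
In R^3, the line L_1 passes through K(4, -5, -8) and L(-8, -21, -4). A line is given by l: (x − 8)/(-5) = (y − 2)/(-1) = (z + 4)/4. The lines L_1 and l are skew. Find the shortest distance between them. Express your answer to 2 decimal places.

3.33

A direction vector for L_1 is L − K = (-12, -16, 4).
l has direction (-5, -1, 4) through (8, 2, -4).
Common perpendicular direction n = (-12, -16, 4) × (-5, -1, 4) = (-60, 28, -68).
With w = (8, 2, -4) − (4, -5, -8) = (4, 7, 4), w · n = -316.
Distance = |w · n| / |n| = |-316| / √9008 ≈ 3.33.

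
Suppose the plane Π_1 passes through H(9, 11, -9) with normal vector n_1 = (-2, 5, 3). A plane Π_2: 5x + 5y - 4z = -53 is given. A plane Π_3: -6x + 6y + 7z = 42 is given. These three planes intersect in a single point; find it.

Π_1: n_1·r = n_1·H gives -2x + 5y + 3z = 10.
Solving the 3×3 linear system -2x + 5y + 3z = 10, 5x + 5y - 4z = -53, -6x + 6y + 7z = 42 (e.g. by elimination or Cramer's rule, determinant = 7) gives (3, -4, 12).

(3, -4, 12)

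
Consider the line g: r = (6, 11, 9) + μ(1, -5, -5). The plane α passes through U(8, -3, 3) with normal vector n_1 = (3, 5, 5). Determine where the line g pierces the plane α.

(8, 1, -1)

α: n_1·r = n_1·U gives 3x + 5y + 5z = 24.
Substitute r = (6, 11, 9) + t(1, -5, -5) into the plane: 118 + (-47)t = 24, so t = 2.
Intersection: (6, 11, 9) + 2·(1, -5, -5) = (8, 1, -1).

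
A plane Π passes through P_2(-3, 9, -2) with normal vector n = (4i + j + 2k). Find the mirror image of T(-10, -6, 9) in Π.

(-2, -4, 13)

Π: n·r = n·P_2 gives 4x + y + 2z = -7.
λ = (n·T − d)/|n|² = (-28 − (-7))/21 = -1.
Reflection = T − 2λn = (-10, -6, 9) − (-2)·(4, 1, 2) = (-2, -4, 13).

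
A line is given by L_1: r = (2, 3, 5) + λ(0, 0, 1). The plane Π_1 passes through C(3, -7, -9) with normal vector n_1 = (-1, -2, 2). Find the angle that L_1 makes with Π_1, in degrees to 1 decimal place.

41.8

Π_1: n_1·r = n_1·C gives -x - 2y + 2z = -7.
sin θ = |n·v| / (|n||v|) = |2| / (√9 · √1) = 0.66667.
θ ≈ 41.8°.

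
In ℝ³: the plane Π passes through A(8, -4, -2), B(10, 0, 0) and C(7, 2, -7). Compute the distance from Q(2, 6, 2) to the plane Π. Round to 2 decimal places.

AB = (2, 4, 2), AC = (-1, 6, -5); a normal to Π is AB × AC = (-32, 8, 16).
Using A: Π has equation -32x + 8y + 16z = -320.
n·Q − d = (-32)·(2) + (8)·(6) + (16)·(2) − (-320) = 336; |n| = √1344.
Distance = |336| / √1344 = 336/√1344 ≈ 9.17.

9.17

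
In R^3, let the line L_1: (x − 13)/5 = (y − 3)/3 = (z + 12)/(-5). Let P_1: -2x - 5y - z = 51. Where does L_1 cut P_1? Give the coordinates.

L_1 has direction (5, 3, -5) through (13, 3, -12).
Substitute r = (13, 3, -12) + t(5, 3, -5) into the plane: -29 + (-20)t = 51, so t = -4.
Intersection: (13, 3, -12) + (-4)·(5, 3, -5) = (-7, -9, 8).

(-7, -9, 8)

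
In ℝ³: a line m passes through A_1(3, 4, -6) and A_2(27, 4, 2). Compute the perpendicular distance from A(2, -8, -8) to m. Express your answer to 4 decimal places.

12.1037

A direction vector for m is A_2 − A_1 = (24, 0, 8).
Taking (3, 4, -6) on m with direction v = (24, 0, 8): w = A − (3, 4, -6) = (-1, -12, -2), and w × v = (-96, -40, 288).
Distance = |w × v| / |v| = √93760 / √640 ≈ 12.1037.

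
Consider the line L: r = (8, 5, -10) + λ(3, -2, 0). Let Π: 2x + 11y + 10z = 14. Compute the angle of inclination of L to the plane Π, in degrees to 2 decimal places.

17.21

sin θ = |n·v| / (|n||v|) = |-16| / (√225 · √13) = 0.29584.
θ ≈ 17.21°.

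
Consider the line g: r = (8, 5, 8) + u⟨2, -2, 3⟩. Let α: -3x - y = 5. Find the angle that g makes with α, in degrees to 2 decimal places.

sin θ = |n·v| / (|n||v|) = |-4| / (√10 · √17) = 0.30679.
θ ≈ 17.87°.

17.87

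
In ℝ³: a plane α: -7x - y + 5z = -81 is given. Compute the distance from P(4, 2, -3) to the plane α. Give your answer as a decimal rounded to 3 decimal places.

4.157

n·P − d = (-7)·(4) + (-1)·(2) + (5)·(-3) − (-81) = 36; |n| = √75.
Distance = |36| / √75 = 36/√75 ≈ 4.157.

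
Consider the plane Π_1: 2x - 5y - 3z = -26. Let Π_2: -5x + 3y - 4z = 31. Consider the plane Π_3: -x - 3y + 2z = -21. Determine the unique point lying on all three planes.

Solving the 3×3 linear system 2x - 5y - 3z = -26, -5x + 3y - 4z = 31, -x - 3y + 2z = -21 (e.g. by elimination or Cramer's rule, determinant = -136) gives (-1, 6, -2).

(-1, 6, -2)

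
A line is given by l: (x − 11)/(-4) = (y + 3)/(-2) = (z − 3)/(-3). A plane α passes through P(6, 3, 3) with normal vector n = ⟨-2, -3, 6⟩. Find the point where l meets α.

(3, -7, -3)

l has direction (-4, -2, -3) through (11, -3, 3).
α: n·r = n·P gives -2x - 3y + 6z = -3.
Substitute r = (11, -3, 3) + t(-4, -2, -3) into the plane: 5 + (-4)t = -3, so t = 2.
Intersection: (11, -3, 3) + 2·(-4, -2, -3) = (3, -7, -3).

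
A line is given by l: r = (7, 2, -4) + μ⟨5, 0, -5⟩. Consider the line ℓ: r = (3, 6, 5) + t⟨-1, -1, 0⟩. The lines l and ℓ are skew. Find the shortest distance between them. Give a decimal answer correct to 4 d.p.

0.5774

Common perpendicular direction n = (5, 0, -5) × (-1, -1, 0) = (-5, 5, -5).
With w = (3, 6, 5) − (7, 2, -4) = (-4, 4, 9), w · n = -5.
Distance = |w · n| / |n| = |-5| / √75 ≈ 0.5774.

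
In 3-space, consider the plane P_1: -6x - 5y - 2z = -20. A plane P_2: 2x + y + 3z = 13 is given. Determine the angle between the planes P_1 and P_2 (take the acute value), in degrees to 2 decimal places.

cos θ = |n₁·n₂| / (|n₁||n₂|) = |-23| / (√65 · √14).
θ = arccos(0.76244) ≈ 40.32°.

40.32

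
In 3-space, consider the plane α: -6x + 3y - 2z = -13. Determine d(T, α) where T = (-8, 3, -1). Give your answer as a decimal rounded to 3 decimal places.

10.286

n·T − d = (-6)·(-8) + (3)·(3) + (-2)·(-1) − (-13) = 72; |n| = √49.
Distance = |72| / √49 = 72/√49 ≈ 10.286.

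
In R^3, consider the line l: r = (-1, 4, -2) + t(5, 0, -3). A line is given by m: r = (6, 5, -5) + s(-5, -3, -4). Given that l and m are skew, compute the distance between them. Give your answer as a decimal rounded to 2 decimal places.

Common perpendicular direction n = (5, 0, -3) × (-5, -3, -4) = (-9, 35, -15).
With w = (6, 5, -5) − (-1, 4, -2) = (7, 1, -3), w · n = 17.
Distance = |w · n| / |n| = |17| / √1531 ≈ 0.43.

0.43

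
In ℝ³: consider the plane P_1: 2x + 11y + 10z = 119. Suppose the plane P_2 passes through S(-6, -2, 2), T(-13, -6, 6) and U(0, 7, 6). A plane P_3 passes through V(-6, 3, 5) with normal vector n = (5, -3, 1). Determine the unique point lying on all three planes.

ST = (-7, -4, 4), SU = (6, 9, 4); a normal to P_2 is ST × SU = (-52, 52, -39).
Using S: P_2 has equation -52x + 52y - 39z = 130.
P_3: n·r = n·V gives 5x - 3y + z = -34.
Solving the 3×3 linear system 2x + 11y + 10z = 119, -52x + 52y - 39z = 130, 5x - 3y + z = -34 (e.g. by elimination or Cramer's rule, determinant = -2743) gives (-7, 3, 10).

(-7, 3, 10)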